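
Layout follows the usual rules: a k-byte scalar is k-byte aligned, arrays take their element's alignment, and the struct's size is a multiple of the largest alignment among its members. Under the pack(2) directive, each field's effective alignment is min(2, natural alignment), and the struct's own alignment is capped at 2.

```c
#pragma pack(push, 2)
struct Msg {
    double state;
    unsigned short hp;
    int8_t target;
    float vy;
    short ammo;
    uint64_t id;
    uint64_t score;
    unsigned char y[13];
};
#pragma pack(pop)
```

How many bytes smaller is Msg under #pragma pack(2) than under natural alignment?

natural layout:
  @0: state [8B, align 8] → 8
  @8: hp [2B, align 2] → 10
  @10: target [1B, align 1] → 11
  +1 pad (align 4)
  @12: vy [4B, align 4] → 16
  @16: ammo [2B, align 2] → 18
  +6 pad (align 8)
  @24: id [8B, align 8] → 32
  @32: score [8B, align 8] → 40
  @40: y [13B, align 1] → 53
  +3 tail pad (align 8)
  size 56, align 8
packed(2) layout:
  @0: state [8B, align 2] → 8
  @8: hp [2B, align 2] → 10
  @10: target [1B, align 1] → 11
  +1 pad (align 2)
  @12: vy [4B, align 2] → 16
  @16: ammo [2B, align 2] → 18
  @18: id [8B, align 2] → 26
  @26: score [8B, align 2] → 34
  @34: y [13B, align 1] → 47
  +1 tail pad (align 2)
  size 48, align 2
56 − 48 = 8

8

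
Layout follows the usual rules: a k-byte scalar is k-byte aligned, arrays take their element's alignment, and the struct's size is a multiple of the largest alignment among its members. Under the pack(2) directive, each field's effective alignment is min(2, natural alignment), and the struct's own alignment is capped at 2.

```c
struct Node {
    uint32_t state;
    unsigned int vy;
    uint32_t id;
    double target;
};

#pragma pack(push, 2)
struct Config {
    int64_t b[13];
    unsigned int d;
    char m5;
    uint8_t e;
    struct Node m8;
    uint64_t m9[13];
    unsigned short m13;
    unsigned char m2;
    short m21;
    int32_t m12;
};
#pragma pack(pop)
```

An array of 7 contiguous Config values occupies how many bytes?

1736

Node: state at 0 (size 4, align 4) → ends 4; vy at 4 (size 4, align 4) → ends 8; id at 8 (size 4, align 4) → ends 12; pad 4 to align 8 for target; target at 16 (size 8, align 8) → ends 24; total 24 bytes, alignment 8
b at 0 (size 104, align 2) → ends 104
d at 104 (size 4, align 2) → ends 108
m5 at 108 (size 1, align 1) → ends 109
e at 109 (size 1, align 1) → ends 110
m8 at 110 (size 24, align 2) → ends 134
m9 at 134 (size 104, align 2) → ends 238
m13 at 238 (size 2, align 2) → ends 240
m2 at 240 (size 1, align 1) → ends 241
pad 1 to align 2 for m21
m21 at 242 (size 2, align 2) → ends 244
m12 at 244 (size 4, align 2) → ends 248
total 248 bytes, alignment 2
array of 7: 7 × 248 = 1736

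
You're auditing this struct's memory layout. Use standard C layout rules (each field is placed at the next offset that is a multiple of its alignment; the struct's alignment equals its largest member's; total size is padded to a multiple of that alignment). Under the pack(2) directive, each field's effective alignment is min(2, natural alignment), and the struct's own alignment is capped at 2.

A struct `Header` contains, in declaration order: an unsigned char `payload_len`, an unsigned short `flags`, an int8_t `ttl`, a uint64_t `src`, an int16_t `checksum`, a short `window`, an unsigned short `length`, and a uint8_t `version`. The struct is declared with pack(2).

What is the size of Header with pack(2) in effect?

@0: payload_len [1B, align 1] → 1
+1 pad (align 2)
@2: flags [2B, align 2] → 4
@4: ttl [1B, align 1] → 5
+1 pad (align 2)
@6: src [8B, align 2] → 14
@14: checksum [2B, align 2] → 16
@16: window [2B, align 2] → 18
@18: length [2B, align 2] → 20
@20: version [1B, align 1] → 21
+1 tail pad (align 2)
size 22, align 2

22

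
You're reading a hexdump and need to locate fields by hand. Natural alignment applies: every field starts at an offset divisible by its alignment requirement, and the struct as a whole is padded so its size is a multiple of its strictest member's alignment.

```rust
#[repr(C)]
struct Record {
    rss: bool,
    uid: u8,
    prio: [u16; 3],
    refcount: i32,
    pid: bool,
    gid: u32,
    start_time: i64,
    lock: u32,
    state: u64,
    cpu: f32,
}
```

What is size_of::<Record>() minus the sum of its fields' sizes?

15

@0: rss [1B, align 1] → 1
@1: uid [1B, align 1] → 2
@2: prio [6B, align 2] → 8
@8: refcount [4B, align 4] → 12
@12: pid [1B, align 1] → 13
+3 pad (align 4)
@16: gid [4B, align 4] → 20
+4 pad (align 8)
@24: start_time [8B, align 8] → 32
@32: lock [4B, align 4] → 36
+4 pad (align 8)
@40: state [8B, align 8] → 48
@48: cpu [4B, align 4] → 52
+4 tail pad (align 8)
size 56, align 8
data bytes 41, size 56 → padding 15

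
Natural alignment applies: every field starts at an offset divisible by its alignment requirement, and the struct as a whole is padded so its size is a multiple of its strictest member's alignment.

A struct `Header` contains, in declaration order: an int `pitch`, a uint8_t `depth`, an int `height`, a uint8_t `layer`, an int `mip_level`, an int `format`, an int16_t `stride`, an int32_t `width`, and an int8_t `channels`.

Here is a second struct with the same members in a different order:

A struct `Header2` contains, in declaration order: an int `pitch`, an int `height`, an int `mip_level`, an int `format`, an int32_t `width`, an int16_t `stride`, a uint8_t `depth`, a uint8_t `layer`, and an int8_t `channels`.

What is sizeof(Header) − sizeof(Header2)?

8

pitch at 0 (size 4, align 4) → ends 4
depth at 4 (size 1, align 1) → ends 5
pad 3 to align 4 for height
height at 8 (size 4, align 4) → ends 12
layer at 12 (size 1, align 1) → ends 13
pad 3 to align 4 for mip_level
mip_level at 16 (size 4, align 4) → ends 20
format at 20 (size 4, align 4) → ends 24
stride at 24 (size 2, align 2) → ends 26
pad 2 to align 4 for width
width at 28 (size 4, align 4) → ends 32
channels at 32 (size 1, align 1) → ends 33
tail pad 3 to reach multiple of 4
total 36 bytes, alignment 4
— Header2 —
pitch at 0 (size 4, align 4) → ends 4
height at 4 (size 4, align 4) → ends 8
mip_level at 8 (size 4, align 4) → ends 12
format at 12 (size 4, align 4) → ends 16
width at 16 (size 4, align 4) → ends 20
stride at 20 (size 2, align 2) → ends 22
depth at 22 (size 1, align 1) → ends 23
layer at 23 (size 1, align 1) → ends 24
channels at 24 (size 1, align 1) → ends 25
tail pad 3 to reach multiple of 4
total 28 bytes, alignment 4
36 − 28 = 8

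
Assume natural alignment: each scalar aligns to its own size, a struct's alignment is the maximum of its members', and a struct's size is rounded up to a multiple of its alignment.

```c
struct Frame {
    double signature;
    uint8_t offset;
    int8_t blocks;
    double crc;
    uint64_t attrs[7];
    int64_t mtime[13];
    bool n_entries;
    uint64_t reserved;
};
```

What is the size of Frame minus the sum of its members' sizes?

13

0..8  signature  (8B, 8-aligned)
8..9  offset  (1B, 1-aligned)
9..10  blocks  (1B, 1-aligned)
10..16  -- padding (6B)
16..24  crc  (8B, 8-aligned)
24..80  attrs  (56B, 8-aligned)
80..184  mtime  (104B, 8-aligned)
184..185  n_entries  (1B, 1-aligned)
185..192  -- padding (7B)
192..200  reserved  (8B, 8-aligned)
sizeof = 200, alignof = 8
data bytes 187, size 200 → padding 13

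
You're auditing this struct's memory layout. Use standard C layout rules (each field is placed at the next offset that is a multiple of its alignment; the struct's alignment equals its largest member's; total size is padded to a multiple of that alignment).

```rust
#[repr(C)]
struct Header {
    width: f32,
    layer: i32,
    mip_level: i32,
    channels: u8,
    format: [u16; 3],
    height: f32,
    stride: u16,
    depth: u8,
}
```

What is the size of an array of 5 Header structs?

@0: width [4B, align 4] → 4
@4: layer [4B, align 4] → 8
@8: mip_level [4B, align 4] → 12
@12: channels [1B, align 1] → 13
+1 pad (align 2)
@14: format [6B, align 2] → 20
@20: height [4B, align 4] → 24
@24: stride [2B, align 2] → 26
@26: depth [1B, align 1] → 27
+1 tail pad (align 4)
size 28, align 4
array of 5: 5 × 28 = 140

140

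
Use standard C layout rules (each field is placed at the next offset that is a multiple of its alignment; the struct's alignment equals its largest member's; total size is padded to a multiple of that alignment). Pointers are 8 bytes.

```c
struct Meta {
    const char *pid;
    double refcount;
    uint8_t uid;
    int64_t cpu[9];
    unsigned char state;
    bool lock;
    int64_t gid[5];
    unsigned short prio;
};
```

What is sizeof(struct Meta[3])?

0..8  pid  (8B, 8-aligned)
8..16  refcount  (8B, 8-aligned)
16..17  uid  (1B, 1-aligned)
17..24  -- padding (7B)
24..96  cpu  (72B, 8-aligned)
96..97  state  (1B, 1-aligned)
97..98  lock  (1B, 1-aligned)
98..104  -- padding (6B)
104..144  gid  (40B, 8-aligned)
144..146  prio  (2B, 2-aligned)
146..152  -- tail padding (6B)
sizeof = 152, alignof = 8
array of 3: 3 × 152 = 456

456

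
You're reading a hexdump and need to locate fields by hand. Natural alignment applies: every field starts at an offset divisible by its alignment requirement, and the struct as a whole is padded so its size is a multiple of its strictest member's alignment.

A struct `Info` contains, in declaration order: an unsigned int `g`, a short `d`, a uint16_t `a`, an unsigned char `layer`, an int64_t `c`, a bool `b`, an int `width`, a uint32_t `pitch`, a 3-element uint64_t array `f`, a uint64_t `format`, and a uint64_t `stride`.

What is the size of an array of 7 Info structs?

560

g at 0 (size 4, align 4) → ends 4
d at 4 (size 2, align 2) → ends 6
a at 6 (size 2, align 2) → ends 8
layer at 8 (size 1, align 1) → ends 9
pad 7 to align 8 for c
c at 16 (size 8, align 8) → ends 24
b at 24 (size 1, align 1) → ends 25
pad 3 to align 4 for width
width at 28 (size 4, align 4) → ends 32
pitch at 32 (size 4, align 4) → ends 36
pad 4 to align 8 for f
f at 40 (size 24, align 8) → ends 64
format at 64 (size 8, align 8) → ends 72
stride at 72 (size 8, align 8) → ends 80
total 80 bytes, alignment 8
array of 7: 7 × 80 = 560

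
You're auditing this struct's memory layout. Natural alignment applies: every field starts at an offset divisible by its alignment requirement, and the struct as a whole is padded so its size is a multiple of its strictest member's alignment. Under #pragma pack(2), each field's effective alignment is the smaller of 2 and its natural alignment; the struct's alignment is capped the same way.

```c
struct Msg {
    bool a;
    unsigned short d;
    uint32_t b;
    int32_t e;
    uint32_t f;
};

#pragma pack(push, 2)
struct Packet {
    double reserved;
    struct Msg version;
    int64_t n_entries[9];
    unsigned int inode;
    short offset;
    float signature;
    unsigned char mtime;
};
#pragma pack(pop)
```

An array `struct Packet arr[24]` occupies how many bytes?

2592

Msg: a at 0 (size 1, align 1) → ends 1; pad 1 to align 2 for d; d at 2 (size 2, align 2) → ends 4; b at 4 (size 4, align 4) → ends 8; e at 8 (size 4, align 4) → ends 12; f at 12 (size 4, align 4) → ends 16; total 16 bytes, alignment 4
reserved at 0 (size 8, align 2) → ends 8
version at 8 (size 16, align 2) → ends 24
n_entries at 24 (size 72, align 2) → ends 96
inode at 96 (size 4, align 2) → ends 100
offset at 100 (size 2, align 2) → ends 102
signature at 102 (size 4, align 2) → ends 106
mtime at 106 (size 1, align 1) → ends 107
tail pad 1 to reach multiple of 2
total 108 bytes, alignment 2
array of 24: 24 × 108 = 2592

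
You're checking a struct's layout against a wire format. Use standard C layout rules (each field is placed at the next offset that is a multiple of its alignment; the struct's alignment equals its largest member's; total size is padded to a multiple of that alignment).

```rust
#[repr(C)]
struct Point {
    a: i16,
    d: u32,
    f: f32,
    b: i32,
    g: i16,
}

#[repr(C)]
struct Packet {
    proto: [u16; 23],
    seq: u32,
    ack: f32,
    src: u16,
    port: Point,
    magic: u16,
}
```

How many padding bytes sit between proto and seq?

2

Point: 0..2  a  (2B, 2-aligned); 2..4  -- padding (2B); 4..8  d  (4B, 4-aligned); 8..12  f  (4B, 4-aligned); 12..16  b  (4B, 4-aligned); 16..18  g  (2B, 2-aligned); 18..20  -- tail padding (2B); sizeof = 20, alignof = 4
0..46  proto  (46B, 2-aligned)
46..48  -- padding (2B)
48..52  seq  (4B, 4-aligned)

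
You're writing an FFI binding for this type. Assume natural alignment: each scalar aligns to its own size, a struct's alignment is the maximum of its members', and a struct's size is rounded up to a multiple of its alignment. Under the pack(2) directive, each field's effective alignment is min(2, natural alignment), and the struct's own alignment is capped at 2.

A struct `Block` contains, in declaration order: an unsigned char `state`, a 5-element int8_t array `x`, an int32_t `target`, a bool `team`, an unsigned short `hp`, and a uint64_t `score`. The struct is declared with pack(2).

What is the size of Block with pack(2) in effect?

@0: state [1B, align 1] → 1
@1: x [5B, align 1] → 6
@6: target [4B, align 2] → 10
@10: team [1B, align 1] → 11
+1 pad (align 2)
@12: hp [2B, align 2] → 14
@14: score [8B, align 2] → 22
size 22, align 2

22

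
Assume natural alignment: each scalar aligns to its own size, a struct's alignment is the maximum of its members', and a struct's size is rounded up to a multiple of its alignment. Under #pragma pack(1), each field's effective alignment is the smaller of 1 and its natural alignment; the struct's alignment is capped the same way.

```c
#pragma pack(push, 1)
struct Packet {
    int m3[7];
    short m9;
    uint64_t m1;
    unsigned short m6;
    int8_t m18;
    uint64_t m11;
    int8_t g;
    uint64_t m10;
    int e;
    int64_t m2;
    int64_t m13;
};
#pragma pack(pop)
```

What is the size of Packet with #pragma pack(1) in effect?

78

m3 at 0 (size 28, align 1) → ends 28
m9 at 28 (size 2, align 1) → ends 30
m1 at 30 (size 8, align 1) → ends 38
m6 at 38 (size 2, align 1) → ends 40
m18 at 40 (size 1, align 1) → ends 41
m11 at 41 (size 8, align 1) → ends 49
g at 49 (size 1, align 1) → ends 50
m10 at 50 (size 8, align 1) → ends 58
e at 58 (size 4, align 1) → ends 62
m2 at 62 (size 8, align 1) → ends 70
m13 at 70 (size 8, align 1) → ends 78
total 78 bytes, alignment 1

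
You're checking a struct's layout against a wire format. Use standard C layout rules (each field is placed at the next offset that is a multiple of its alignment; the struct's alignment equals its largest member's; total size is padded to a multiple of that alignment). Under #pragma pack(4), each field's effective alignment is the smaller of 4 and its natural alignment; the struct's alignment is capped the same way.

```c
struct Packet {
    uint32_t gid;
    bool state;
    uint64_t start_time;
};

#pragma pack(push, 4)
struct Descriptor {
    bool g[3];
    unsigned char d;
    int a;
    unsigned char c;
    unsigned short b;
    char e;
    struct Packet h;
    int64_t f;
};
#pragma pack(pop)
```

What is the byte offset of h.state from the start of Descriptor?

20

Packet: 0..4  gid  (4B, 4-aligned); 4..5  state  (1B, 1-aligned); 5..8  -- padding (3B); 8..16  start_time  (8B, 8-aligned); sizeof = 16, alignof = 8
0..3  g  (3B, 1-aligned)
3..4  d  (1B, 1-aligned)
4..8  a  (4B, 4-aligned)
8..9  c  (1B, 1-aligned)
9..10  -- padding (1B)
10..12  b  (2B, 2-aligned)
12..13  e  (1B, 1-aligned)
13..16  -- padding (3B)
16..32  h  (16B, 4-aligned)
within Packet: state at 4
16 + 4 = 20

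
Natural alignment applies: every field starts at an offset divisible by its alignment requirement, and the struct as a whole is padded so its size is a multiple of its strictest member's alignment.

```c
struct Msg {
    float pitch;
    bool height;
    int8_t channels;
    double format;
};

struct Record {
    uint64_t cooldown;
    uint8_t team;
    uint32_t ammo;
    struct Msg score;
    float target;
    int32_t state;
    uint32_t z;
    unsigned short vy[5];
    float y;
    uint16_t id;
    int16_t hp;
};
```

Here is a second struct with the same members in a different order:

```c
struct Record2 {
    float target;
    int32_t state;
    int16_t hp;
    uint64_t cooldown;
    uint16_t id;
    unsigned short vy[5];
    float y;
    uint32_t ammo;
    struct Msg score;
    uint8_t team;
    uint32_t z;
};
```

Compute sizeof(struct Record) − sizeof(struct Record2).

-8

Msg: 0..4  pitch  (4B, 4-aligned); 4..5  height  (1B, 1-aligned); 5..6  channels  (1B, 1-aligned); 6..8  -- padding (2B); 8..16  format  (8B, 8-aligned); sizeof = 16, alignof = 8
0..8  cooldown  (8B, 8-aligned)
8..9  team  (1B, 1-aligned)
9..12  -- padding (3B)
12..16  ammo  (4B, 4-aligned)
16..32  score  (16B, 8-aligned)
32..36  target  (4B, 4-aligned)
36..40  state  (4B, 4-aligned)
40..44  z  (4B, 4-aligned)
44..54  vy  (10B, 2-aligned)
54..56  -- padding (2B)
56..60  y  (4B, 4-aligned)
60..62  id  (2B, 2-aligned)
62..64  hp  (2B, 2-aligned)
sizeof = 64, alignof = 8
— Record2 —
0..4  target  (4B, 4-aligned)
4..8  state  (4B, 4-aligned)
8..10  hp  (2B, 2-aligned)
10..16  -- padding (6B)
16..24  cooldown  (8B, 8-aligned)
24..26  id  (2B, 2-aligned)
26..36  vy  (10B, 2-aligned)
36..40  y  (4B, 4-aligned)
40..44  ammo  (4B, 4-aligned)
44..48  -- padding (4B)
48..64  score  (16B, 8-aligned)
64..65  team  (1B, 1-aligned)
65..68  -- padding (3B)
68..72  z  (4B, 4-aligned)
sizeof = 72, alignof = 8
64 − 72 = -8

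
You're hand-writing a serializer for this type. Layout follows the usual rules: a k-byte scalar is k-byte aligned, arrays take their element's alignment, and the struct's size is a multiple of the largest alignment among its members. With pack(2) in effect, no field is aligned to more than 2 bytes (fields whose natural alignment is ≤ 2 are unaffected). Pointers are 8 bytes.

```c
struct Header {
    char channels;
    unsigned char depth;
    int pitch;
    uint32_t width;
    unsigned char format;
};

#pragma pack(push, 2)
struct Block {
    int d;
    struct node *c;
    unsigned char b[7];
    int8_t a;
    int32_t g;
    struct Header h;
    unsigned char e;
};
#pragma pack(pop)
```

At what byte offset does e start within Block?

40

Header: @0: channels [1B, align 1] → 1; @1: depth [1B, align 1] → 2; +2 pad (align 4); @4: pitch [4B, align 4] → 8; @8: width [4B, align 4] → 12; @12: format [1B, align 1] → 13; +3 tail pad (align 4); size 16, align 4
@0: d [4B, align 2] → 4
@4: c [8B, align 2] → 12
@12: b [7B, align 1] → 19
@19: a [1B, align 1] → 20
@20: g [4B, align 2] → 24
@24: h [16B, align 2] → 40
@40: e [1B, align 1] → 41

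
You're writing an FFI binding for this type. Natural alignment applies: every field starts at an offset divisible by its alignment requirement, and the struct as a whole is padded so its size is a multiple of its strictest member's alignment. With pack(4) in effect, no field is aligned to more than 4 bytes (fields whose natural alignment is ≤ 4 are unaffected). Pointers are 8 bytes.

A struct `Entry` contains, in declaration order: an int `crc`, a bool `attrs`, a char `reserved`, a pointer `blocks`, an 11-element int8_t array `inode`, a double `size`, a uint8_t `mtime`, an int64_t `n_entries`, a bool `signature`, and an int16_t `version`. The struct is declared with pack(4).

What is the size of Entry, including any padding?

@0: crc [4B, align 4] → 4
@4: attrs [1B, align 1] → 5
@5: reserved [1B, align 1] → 6
+2 pad (align 4)
@8: blocks [8B, align 4] → 16
@16: inode [11B, align 1] → 27
+1 pad (align 4)
@28: size [8B, align 4] → 36
@36: mtime [1B, align 1] → 37
+3 pad (align 4)
@40: n_entries [8B, align 4] → 48
@48: signature [1B, align 1] → 49
+1 pad (align 2)
@50: version [2B, align 2] → 52
size 52, align 4

52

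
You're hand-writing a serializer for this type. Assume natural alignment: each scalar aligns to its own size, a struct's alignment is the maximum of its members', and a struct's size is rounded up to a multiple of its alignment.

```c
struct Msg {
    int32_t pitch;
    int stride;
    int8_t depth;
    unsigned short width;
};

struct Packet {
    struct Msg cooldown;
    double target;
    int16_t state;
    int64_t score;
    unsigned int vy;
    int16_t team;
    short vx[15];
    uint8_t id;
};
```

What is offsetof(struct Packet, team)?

44

Msg: pitch at 0 (size 4, align 4) → ends 4; stride at 4 (size 4, align 4) → ends 8; depth at 8 (size 1, align 1) → ends 9; pad 1 to align 2 for width; width at 10 (size 2, align 2) → ends 12; total 12 bytes, alignment 4
cooldown at 0 (size 12, align 4) → ends 12
pad 4 to align 8 for target
target at 16 (size 8, align 8) → ends 24
state at 24 (size 2, align 2) → ends 26
pad 6 to align 8 for score
score at 32 (size 8, align 8) → ends 40
vy at 40 (size 4, align 4) → ends 44
team at 44 (size 2, align 2) → ends 46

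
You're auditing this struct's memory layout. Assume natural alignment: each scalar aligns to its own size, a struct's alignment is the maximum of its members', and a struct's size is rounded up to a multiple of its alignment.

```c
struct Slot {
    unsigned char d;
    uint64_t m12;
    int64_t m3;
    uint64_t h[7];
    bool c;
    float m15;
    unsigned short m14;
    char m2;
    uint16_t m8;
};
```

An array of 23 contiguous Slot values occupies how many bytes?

2208

0..1  d  (1B, 1-aligned)
1..8  -- padding (7B)
8..16  m12  (8B, 8-aligned)
16..24  m3  (8B, 8-aligned)
24..80  h  (56B, 8-aligned)
80..81  c  (1B, 1-aligned)
81..84  -- padding (3B)
84..88  m15  (4B, 4-aligned)
88..90  m14  (2B, 2-aligned)
90..91  m2  (1B, 1-aligned)
91..92  -- padding (1B)
92..94  m8  (2B, 2-aligned)
94..96  -- tail padding (2B)
sizeof = 96, alignof = 8
array of 23: 23 × 96 = 2208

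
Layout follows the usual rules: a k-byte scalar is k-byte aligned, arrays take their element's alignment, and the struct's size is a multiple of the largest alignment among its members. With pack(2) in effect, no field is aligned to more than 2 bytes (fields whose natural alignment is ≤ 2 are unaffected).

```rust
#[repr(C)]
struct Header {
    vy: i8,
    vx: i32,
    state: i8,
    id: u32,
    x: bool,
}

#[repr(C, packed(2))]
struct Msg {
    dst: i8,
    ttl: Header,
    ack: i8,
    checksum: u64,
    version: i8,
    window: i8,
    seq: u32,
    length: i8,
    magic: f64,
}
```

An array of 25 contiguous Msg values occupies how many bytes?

1200

Header: vy at 0 (size 1, align 1) → ends 1; pad 3 to align 4 for vx; vx at 4 (size 4, align 4) → ends 8; state at 8 (size 1, align 1) → ends 9; pad 3 to align 4 for id; id at 12 (size 4, align 4) → ends 16; x at 16 (size 1, align 1) → ends 17; tail pad 3 to reach multiple of 4; total 20 bytes, alignment 4
dst at 0 (size 1, align 1) → ends 1
pad 1 to align 2 for ttl
ttl at 2 (size 20, align 2) → ends 22
ack at 22 (size 1, align 1) → ends 23
pad 1 to align 2 for checksum
checksum at 24 (size 8, align 2) → ends 32
version at 32 (size 1, align 1) → ends 33
window at 33 (size 1, align 1) → ends 34
seq at 34 (size 4, align 2) → ends 38
length at 38 (size 1, align 1) → ends 39
pad 1 to align 2 for magic
magic at 40 (size 8, align 2) → ends 48
total 48 bytes, alignment 2
array of 25: 25 × 48 = 1200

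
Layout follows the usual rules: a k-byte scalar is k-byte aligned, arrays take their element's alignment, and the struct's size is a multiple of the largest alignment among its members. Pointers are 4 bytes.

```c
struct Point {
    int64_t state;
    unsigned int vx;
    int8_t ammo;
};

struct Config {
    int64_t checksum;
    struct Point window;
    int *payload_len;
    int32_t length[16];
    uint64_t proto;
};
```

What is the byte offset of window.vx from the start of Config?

16

Point: 0..8  state  (8B, 8-aligned); 8..12  vx  (4B, 4-aligned); 12..13  ammo  (1B, 1-aligned); 13..16  -- tail padding (3B); sizeof = 16, alignof = 8
0..8  checksum  (8B, 8-aligned)
8..24  window  (16B, 8-aligned)
within Point: vx at 8
8 + 8 = 16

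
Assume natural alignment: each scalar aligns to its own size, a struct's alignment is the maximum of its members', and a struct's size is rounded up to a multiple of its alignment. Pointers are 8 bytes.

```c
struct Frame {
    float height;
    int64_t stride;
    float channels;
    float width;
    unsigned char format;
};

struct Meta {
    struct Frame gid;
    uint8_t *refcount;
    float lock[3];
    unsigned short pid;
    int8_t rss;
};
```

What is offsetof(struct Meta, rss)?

54

Frame: 0..4  height  (4B, 4-aligned); 4..8  -- padding (4B); 8..16  stride  (8B, 8-aligned); 16..20  channels  (4B, 4-aligned); 20..24  width  (4B, 4-aligned); 24..25  format  (1B, 1-aligned); 25..32  -- tail padding (7B); sizeof = 32, alignof = 8
0..32  gid  (32B, 8-aligned)
32..40  refcount  (8B, 8-aligned)
40..52  lock  (12B, 4-aligned)
52..54  pid  (2B, 2-aligned)
54..55  rss  (1B, 1-aligned)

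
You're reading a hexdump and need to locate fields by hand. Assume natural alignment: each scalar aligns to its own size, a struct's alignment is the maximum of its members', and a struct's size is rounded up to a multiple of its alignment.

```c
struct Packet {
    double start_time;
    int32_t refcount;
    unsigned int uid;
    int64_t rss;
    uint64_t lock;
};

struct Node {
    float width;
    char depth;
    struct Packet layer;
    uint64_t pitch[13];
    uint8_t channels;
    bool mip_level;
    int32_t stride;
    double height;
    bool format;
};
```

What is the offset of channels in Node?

Packet: 0..8  start_time  (8B, 8-aligned); 8..12  refcount  (4B, 4-aligned); 12..16  uid  (4B, 4-aligned); 16..24  rss  (8B, 8-aligned); 24..32  lock  (8B, 8-aligned); sizeof = 32, alignof = 8
0..4  width  (4B, 4-aligned)
4..5  depth  (1B, 1-aligned)
5..8  -- padding (3B)
8..40  layer  (32B, 8-aligned)
40..144  pitch  (104B, 8-aligned)
144..145  channels  (1B, 1-aligned)

144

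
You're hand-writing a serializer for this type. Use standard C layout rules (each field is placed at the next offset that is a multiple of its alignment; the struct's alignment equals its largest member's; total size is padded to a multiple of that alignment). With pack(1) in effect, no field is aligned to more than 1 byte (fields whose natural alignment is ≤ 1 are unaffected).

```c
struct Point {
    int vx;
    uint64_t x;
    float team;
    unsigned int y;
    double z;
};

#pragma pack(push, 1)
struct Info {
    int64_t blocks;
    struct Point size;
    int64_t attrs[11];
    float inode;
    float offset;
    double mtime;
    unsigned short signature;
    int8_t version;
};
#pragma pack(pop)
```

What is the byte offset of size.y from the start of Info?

Point: 0..4  vx  (4B, 4-aligned); 4..8  -- padding (4B); 8..16  x  (8B, 8-aligned); 16..20  team  (4B, 4-aligned); 20..24  y  (4B, 4-aligned); 24..32  z  (8B, 8-aligned); sizeof = 32, alignof = 8
0..8  blocks  (8B, 1-aligned)
8..40  size  (32B, 1-aligned)
within Point: y at 20
8 + 20 = 28

28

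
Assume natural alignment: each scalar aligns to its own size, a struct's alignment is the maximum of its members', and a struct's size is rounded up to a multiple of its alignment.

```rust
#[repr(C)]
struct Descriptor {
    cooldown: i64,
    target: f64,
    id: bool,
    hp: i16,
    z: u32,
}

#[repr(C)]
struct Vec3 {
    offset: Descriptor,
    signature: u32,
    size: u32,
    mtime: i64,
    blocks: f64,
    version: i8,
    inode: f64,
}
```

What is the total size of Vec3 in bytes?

Descriptor: @0: cooldown [8B, align 8] → 8; @8: target [8B, align 8] → 16; @16: id [1B, align 1] → 17; +1 pad (align 2); @18: hp [2B, align 2] → 20; @20: z [4B, align 4] → 24; size 24, align 8
@0: offset [24B, align 8] → 24
@24: signature [4B, align 4] → 28
@28: size [4B, align 4] → 32
@32: mtime [8B, align 8] → 40
@40: blocks [8B, align 8] → 48
@48: version [1B, align 1] → 49
+7 pad (align 8)
@56: inode [8B, align 8] → 64
size 64, align 8

64 bytes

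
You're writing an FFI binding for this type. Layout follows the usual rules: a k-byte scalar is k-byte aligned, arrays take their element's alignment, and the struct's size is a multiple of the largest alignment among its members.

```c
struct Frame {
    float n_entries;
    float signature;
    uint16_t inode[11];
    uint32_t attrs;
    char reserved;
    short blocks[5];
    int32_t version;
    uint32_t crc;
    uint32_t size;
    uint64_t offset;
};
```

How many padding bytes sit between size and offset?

@0: n_entries [4B, align 4] → 4
@4: signature [4B, align 4] → 8
@8: inode [22B, align 2] → 30
+2 pad (align 4)
@32: attrs [4B, align 4] → 36
@36: reserved [1B, align 1] → 37
+1 pad (align 2)
@38: blocks [10B, align 2] → 48
@48: version [4B, align 4] → 52
@52: crc [4B, align 4] → 56
@56: size [4B, align 4] → 60
+4 pad (align 8)
@64: offset [8B, align 8] → 72

4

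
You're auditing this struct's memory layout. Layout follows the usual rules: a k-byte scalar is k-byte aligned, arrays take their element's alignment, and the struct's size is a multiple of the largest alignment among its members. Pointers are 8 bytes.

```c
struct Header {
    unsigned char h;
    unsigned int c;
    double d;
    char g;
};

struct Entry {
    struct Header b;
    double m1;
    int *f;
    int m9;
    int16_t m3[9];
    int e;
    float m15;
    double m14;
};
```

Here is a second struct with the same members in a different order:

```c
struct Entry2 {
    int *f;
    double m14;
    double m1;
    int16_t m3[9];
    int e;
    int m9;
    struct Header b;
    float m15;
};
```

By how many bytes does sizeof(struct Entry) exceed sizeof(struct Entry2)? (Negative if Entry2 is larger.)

-8

Header: h at 0 (size 1, align 1) → ends 1; pad 3 to align 4 for c; c at 4 (size 4, align 4) → ends 8; d at 8 (size 8, align 8) → ends 16; g at 16 (size 1, align 1) → ends 17; tail pad 7 to reach multiple of 8; total 24 bytes, alignment 8
b at 0 (size 24, align 8) → ends 24
m1 at 24 (size 8, align 8) → ends 32
f at 32 (size 8, align 8) → ends 40
m9 at 40 (size 4, align 4) → ends 44
m3 at 44 (size 18, align 2) → ends 62
pad 2 to align 4 for e
e at 64 (size 4, align 4) → ends 68
m15 at 68 (size 4, align 4) → ends 72
m14 at 72 (size 8, align 8) → ends 80
total 80 bytes, alignment 8
— Entry2 —
f at 0 (size 8, align 8) → ends 8
m14 at 8 (size 8, align 8) → ends 16
m1 at 16 (size 8, align 8) → ends 24
m3 at 24 (size 18, align 2) → ends 42
pad 2 to align 4 for e
e at 44 (size 4, align 4) → ends 48
m9 at 48 (size 4, align 4) → ends 52
pad 4 to align 8 for b
b at 56 (size 24, align 8) → ends 80
m15 at 80 (size 4, align 4) → ends 84
tail pad 4 to reach multiple of 8
total 88 bytes, alignment 8
80 − 88 = -8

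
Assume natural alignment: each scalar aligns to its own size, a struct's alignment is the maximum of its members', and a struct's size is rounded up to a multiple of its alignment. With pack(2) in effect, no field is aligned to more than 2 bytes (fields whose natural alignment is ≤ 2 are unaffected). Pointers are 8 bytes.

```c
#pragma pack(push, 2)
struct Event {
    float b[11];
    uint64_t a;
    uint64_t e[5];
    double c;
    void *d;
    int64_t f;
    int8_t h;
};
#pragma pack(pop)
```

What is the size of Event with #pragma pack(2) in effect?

118

b at 0 (size 44, align 2) → ends 44
a at 44 (size 8, align 2) → ends 52
e at 52 (size 40, align 2) → ends 92
c at 92 (size 8, align 2) → ends 100
d at 100 (size 8, align 2) → ends 108
f at 108 (size 8, align 2) → ends 116
h at 116 (size 1, align 1) → ends 117
tail pad 1 to reach multiple of 2
total 118 bytes, alignment 2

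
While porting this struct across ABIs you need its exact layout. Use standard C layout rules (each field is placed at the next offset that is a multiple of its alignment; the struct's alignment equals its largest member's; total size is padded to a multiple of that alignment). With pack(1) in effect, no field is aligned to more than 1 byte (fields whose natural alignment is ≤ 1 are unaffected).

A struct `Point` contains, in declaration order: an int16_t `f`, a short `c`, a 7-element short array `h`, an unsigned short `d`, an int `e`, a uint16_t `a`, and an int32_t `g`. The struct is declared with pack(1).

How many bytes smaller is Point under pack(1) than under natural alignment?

2

natural layout:
  f at 0 (size 2, align 2) → ends 2
  c at 2 (size 2, align 2) → ends 4
  h at 4 (size 14, align 2) → ends 18
  d at 18 (size 2, align 2) → ends 20
  e at 20 (size 4, align 4) → ends 24
  a at 24 (size 2, align 2) → ends 26
  pad 2 to align 4 for g
  g at 28 (size 4, align 4) → ends 32
  total 32 bytes, alignment 4
packed(1) layout:
  f at 0 (size 2, align 1) → ends 2
  c at 2 (size 2, align 1) → ends 4
  h at 4 (size 14, align 1) → ends 18
  d at 18 (size 2, align 1) → ends 20
  e at 20 (size 4, align 1) → ends 24
  a at 24 (size 2, align 1) → ends 26
  g at 26 (size 4, align 1) → ends 30
  total 30 bytes, alignment 1
32 − 30 = 2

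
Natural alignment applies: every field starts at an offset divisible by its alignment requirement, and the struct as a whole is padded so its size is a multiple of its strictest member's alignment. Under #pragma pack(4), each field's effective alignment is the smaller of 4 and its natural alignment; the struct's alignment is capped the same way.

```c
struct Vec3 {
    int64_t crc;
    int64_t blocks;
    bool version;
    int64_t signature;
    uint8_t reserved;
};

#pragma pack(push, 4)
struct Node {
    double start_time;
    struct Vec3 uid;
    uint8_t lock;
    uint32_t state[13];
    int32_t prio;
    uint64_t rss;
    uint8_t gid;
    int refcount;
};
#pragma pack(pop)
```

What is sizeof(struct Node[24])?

2976

Vec3: 0..8  crc  (8B, 8-aligned); 8..16  blocks  (8B, 8-aligned); 16..17  version  (1B, 1-aligned); 17..24  -- padding (7B); 24..32  signature  (8B, 8-aligned); 32..33  reserved  (1B, 1-aligned); 33..40  -- tail padding (7B); sizeof = 40, alignof = 8
0..8  start_time  (8B, 4-aligned)
8..48  uid  (40B, 4-aligned)
48..49  lock  (1B, 1-aligned)
49..52  -- padding (3B)
52..104  state  (52B, 4-aligned)
104..108  prio  (4B, 4-aligned)
108..116  rss  (8B, 4-aligned)
116..117  gid  (1B, 1-aligned)
117..120  -- padding (3B)
120..124  refcount  (4B, 4-aligned)
sizeof = 124, alignof = 4
array of 24: 24 × 124 = 2976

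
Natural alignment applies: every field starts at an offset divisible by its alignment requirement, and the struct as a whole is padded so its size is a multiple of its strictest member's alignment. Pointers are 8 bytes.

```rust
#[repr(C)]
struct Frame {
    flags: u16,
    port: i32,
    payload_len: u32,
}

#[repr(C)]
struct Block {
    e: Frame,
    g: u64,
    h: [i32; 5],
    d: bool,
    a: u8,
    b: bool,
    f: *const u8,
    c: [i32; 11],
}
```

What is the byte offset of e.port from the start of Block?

4

Frame: @0: flags [2B, align 2] → 2; +2 pad (align 4); @4: port [4B, align 4] → 8; @8: payload_len [4B, align 4] → 12; size 12, align 4
@0: e [12B, align 4] → 12
within Frame: port at 4
0 + 4 = 4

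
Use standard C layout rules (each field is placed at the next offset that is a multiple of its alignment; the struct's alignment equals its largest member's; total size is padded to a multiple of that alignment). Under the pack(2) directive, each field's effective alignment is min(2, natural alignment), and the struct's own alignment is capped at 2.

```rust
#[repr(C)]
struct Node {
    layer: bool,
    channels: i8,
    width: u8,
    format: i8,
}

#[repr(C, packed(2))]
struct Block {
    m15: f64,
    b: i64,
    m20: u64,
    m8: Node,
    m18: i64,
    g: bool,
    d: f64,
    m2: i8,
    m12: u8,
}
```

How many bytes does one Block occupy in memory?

48 bytes

Node: 0..1  layer  (1B, 1-aligned); 1..2  channels  (1B, 1-aligned); 2..3  width  (1B, 1-aligned); 3..4  format  (1B, 1-aligned); sizeof = 4, alignof = 1
0..8  m15  (8B, 2-aligned)
8..16  b  (8B, 2-aligned)
16..24  m20  (8B, 2-aligned)
24..28  m8  (4B, 1-aligned)
28..36  m18  (8B, 2-aligned)
36..37  g  (1B, 1-aligned)
37..38  -- padding (1B)
38..46  d  (8B, 2-aligned)
46..47  m2  (1B, 1-aligned)
47..48  m12  (1B, 1-aligned)
sizeof = 48, alignof = 2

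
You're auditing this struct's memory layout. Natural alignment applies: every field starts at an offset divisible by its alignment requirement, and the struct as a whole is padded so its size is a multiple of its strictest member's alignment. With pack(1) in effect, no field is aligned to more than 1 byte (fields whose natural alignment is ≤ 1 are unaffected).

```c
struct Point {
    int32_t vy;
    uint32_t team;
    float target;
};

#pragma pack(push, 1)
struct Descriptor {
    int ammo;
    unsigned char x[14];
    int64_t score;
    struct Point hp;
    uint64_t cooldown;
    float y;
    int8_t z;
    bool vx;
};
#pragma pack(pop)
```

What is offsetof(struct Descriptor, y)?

46

Point: @0: vy [4B, align 4] → 4; @4: team [4B, align 4] → 8; @8: target [4B, align 4] → 12; size 12, align 4
@0: ammo [4B, align 1] → 4
@4: x [14B, align 1] → 18
@18: score [8B, align 1] → 26
@26: hp [12B, align 1] → 38
@38: cooldown [8B, align 1] → 46
@46: y [4B, align 1] → 50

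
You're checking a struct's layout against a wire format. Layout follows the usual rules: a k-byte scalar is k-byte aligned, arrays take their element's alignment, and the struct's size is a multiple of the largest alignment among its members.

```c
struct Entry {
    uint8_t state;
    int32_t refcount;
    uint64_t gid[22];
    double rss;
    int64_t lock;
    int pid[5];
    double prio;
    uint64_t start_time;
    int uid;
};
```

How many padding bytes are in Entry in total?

state at 0 (size 1, align 1) → ends 1
pad 3 to align 4 for refcount
refcount at 4 (size 4, align 4) → ends 8
gid at 8 (size 176, align 8) → ends 184
rss at 184 (size 8, align 8) → ends 192
lock at 192 (size 8, align 8) → ends 200
pid at 200 (size 20, align 4) → ends 220
pad 4 to align 8 for prio
prio at 224 (size 8, align 8) → ends 232
start_time at 232 (size 8, align 8) → ends 240
uid at 240 (size 4, align 4) → ends 244
tail pad 4 to reach multiple of 8
total 248 bytes, alignment 8
data bytes 237, size 248 → padding 11

11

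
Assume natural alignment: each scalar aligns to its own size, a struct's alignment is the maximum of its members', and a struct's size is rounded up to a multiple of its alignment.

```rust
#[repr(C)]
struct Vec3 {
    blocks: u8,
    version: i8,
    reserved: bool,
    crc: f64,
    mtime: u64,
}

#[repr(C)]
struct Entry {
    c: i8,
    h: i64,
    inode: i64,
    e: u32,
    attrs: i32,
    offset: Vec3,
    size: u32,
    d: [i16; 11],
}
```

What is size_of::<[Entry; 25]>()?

2200

Vec3: blocks at 0 (size 1, align 1) → ends 1; version at 1 (size 1, align 1) → ends 2; reserved at 2 (size 1, align 1) → ends 3; pad 5 to align 8 for crc; crc at 8 (size 8, align 8) → ends 16; mtime at 16 (size 8, align 8) → ends 24; total 24 bytes, alignment 8
c at 0 (size 1, align 1) → ends 1
pad 7 to align 8 for h
h at 8 (size 8, align 8) → ends 16
inode at 16 (size 8, align 8) → ends 24
e at 24 (size 4, align 4) → ends 28
attrs at 28 (size 4, align 4) → ends 32
offset at 32 (size 24, align 8) → ends 56
size at 56 (size 4, align 4) → ends 60
d at 60 (size 22, align 2) → ends 82
tail pad 6 to reach multiple of 8
total 88 bytes, alignment 8
array of 25: 25 × 88 = 2200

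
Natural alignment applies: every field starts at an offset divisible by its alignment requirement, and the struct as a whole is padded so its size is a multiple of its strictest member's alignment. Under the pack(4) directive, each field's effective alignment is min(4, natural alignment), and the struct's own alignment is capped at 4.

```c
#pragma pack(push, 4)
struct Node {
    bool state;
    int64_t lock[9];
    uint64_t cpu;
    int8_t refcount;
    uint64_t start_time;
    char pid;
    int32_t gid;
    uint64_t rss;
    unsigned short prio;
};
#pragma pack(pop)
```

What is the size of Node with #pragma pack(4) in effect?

116

@0: state [1B, align 1] → 1
+3 pad (align 4)
@4: lock [72B, align 4] → 76
@76: cpu [8B, align 4] → 84
@84: refcount [1B, align 1] → 85
+3 pad (align 4)
@88: start_time [8B, align 4] → 96
@96: pid [1B, align 1] → 97
+3 pad (align 4)
@100: gid [4B, align 4] → 104
@104: rss [8B, align 4] → 112
@112: prio [2B, align 2] → 114
+2 tail pad (align 4)
size 116, align 4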